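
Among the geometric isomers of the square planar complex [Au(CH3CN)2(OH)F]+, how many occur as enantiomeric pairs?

A square has two trans pairs of vertices; adjacent vertices are cis.
Systematic placement gives 2 geometric isomers: CH3CN cis; CH3CN trans.
Each arrangement has an internal mirror plane or centre of symmetry, so none is chiral.

0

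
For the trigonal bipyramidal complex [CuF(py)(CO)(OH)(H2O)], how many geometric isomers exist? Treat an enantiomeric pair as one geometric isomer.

In a trigonal bipyramid the two axial positions differ from the three equatorial ones.
Systematic enumeration (placing each ligand type in turn and discarding arrangements equivalent by rotation or reflection) gives 10 geometric isomers.

10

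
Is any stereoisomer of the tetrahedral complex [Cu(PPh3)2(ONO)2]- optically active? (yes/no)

Only one geometric arrangement is possible.

no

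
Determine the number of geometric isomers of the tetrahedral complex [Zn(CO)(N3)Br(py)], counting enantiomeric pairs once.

1

In a tetrahedral complex all four positions are equivalent and every pair of ligands is adjacent — there is no cis/trans distinction.
Only one geometric arrangement is possible; it has no improper symmetry element, so it exists as a pair of enantiomers (2 stereoisomers).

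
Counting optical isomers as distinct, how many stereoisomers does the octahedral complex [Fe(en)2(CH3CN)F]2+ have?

Each en is bidentate and must span two cis positions.
Working through the distinct placements yields 2 geometric isomers: CH3CN and F mutually trans; CH3CN and F mutually cis (chiral).
One of these lacks any improper symmetry element and so occurs as an enantiomeric pair, giving 2 + 1 = 3 stereoisomers in total.

3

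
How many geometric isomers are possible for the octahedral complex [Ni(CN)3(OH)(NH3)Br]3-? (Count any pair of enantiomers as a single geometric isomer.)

4

The distinct arrangements are (4 in all): CN mer (3 arrangements); CN fac (chiral).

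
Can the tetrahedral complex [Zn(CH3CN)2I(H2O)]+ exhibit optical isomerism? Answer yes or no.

no

All four vertices of a tetrahedron are equivalent and mutually adjacent, so cis/trans isomerism cannot arise.
Only one geometric arrangement is possible.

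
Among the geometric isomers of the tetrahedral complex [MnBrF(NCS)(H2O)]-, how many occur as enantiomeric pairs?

Only one geometric arrangement is possible; it has no improper symmetry element, so it exists as a pair of enantiomers (2 stereoisomers).

1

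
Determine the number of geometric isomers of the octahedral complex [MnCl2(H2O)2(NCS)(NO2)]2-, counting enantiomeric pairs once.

6

An octahedron has six vertices in three trans pairs; every non-trans pair is cis.
Working through the distinct placements yields 6 geometric isomers: Cl trans, H2O trans; Cl trans, H2O cis; Cl cis, H2O cis (3 arrangements, 2 chiral); Cl cis, H2O trans.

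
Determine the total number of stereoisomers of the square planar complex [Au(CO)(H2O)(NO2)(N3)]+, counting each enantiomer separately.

In a square planar complex each vertex has one trans partner and two cis neighbours.
Working through the distinct placements yields 3 geometric isomers: (CO/N3 trans, H2O/NO2 trans); (CO/NO2 trans, H2O/N3 trans); (CO/H2O trans, N3/NO2 trans).
Each arrangement has an internal mirror plane or centre of symmetry, so none is chiral.

3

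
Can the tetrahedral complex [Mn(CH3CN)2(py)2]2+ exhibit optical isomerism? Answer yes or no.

no

Only one geometric arrangement is possible.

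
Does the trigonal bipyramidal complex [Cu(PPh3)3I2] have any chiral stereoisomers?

The distinct arrangements are (3 in all): I both axial; I one axial, one equatorial; I both equatorial.
Each arrangement has an internal mirror plane or centre of symmetry, so none is chiral.

no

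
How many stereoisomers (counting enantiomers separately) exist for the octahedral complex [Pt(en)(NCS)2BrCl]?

6

Each en is bidentate and must span two cis positions.
There are 4 geometric isomers: NCS cis (3 arrangements, 2 chiral); NCS trans.
Of these, 2 lack any improper symmetry element and so occur as enantiomeric pairs, giving 4 + 2 = 6 stereoisomers in total.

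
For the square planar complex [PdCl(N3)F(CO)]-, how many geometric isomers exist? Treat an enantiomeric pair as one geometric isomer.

3

Systematic placement gives 3 geometric isomers: (CO/F trans, Cl/N3 trans); (CO/N3 trans, Cl/F trans); (CO/Cl trans, F/N3 trans).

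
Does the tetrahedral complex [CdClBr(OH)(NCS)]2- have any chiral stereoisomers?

yes

In a tetrahedral complex all four positions are equivalent and every pair of ligands is adjacent — there is no cis/trans distinction.
Only one geometric arrangement is possible; it has no improper symmetry element, so it exists as a pair of enantiomers (2 stereoisomers).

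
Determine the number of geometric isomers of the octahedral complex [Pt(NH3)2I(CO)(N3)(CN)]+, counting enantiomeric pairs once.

9

An octahedron has six vertices in three trans pairs; every non-trans pair is cis.
Exhaustive case analysis gives 9 geometric isomers.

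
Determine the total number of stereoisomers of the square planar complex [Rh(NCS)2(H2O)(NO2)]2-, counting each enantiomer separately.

Working through the distinct placements yields 2 geometric isomers: NCS cis; NCS trans.
Each arrangement has an internal mirror plane or centre of symmetry, so none is chiral.

2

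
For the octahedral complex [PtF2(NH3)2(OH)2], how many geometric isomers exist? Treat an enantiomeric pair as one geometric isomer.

5

An octahedron has six vertices in three trans pairs; every non-trans pair is cis.
There are 5 geometric isomers: F trans, NH3 trans, OH trans; F trans, NH3 cis, OH cis; F cis, NH3 cis, OH trans; F cis, NH3 cis, OH cis (chiral); F cis, NH3 trans, OH cis.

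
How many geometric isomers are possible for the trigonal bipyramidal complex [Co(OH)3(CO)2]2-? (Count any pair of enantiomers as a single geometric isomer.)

3

In a trigonal bipyramid the two axial positions differ from the three equatorial ones.
There are 3 geometric isomers: CO both axial; CO one axial, one equatorial; CO both equatorial.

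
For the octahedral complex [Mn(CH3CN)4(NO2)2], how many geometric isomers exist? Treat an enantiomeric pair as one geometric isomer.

Working through the distinct placements yields 2 geometric isomers: NO2 trans; NO2 cis.

2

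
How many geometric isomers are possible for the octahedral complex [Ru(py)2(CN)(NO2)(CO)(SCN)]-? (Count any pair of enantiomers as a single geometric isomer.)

9

In an octahedral complex each vertex has one trans partner and four cis neighbours.
Exhaustive case analysis gives 9 geometric isomers.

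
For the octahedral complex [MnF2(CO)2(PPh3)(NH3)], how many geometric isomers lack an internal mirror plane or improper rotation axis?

An octahedron has six vertices in three trans pairs; every non-trans pair is cis.
The distinct arrangements are (6 in all): F trans, CO trans; F cis, CO trans; F cis, CO cis (3 arrangements, 2 chiral); F trans, CO cis.
Of these, 2 lack any improper symmetry element and so occur as enantiomeric pairs, giving 6 + 2 = 8 stereoisomers in total.

2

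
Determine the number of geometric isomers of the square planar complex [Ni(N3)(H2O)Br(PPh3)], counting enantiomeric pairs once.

3

There are 3 geometric isomers: (Br/N3 trans, H2O/PPh3 trans); (Br/PPh3 trans, H2O/N3 trans); (Br/H2O trans, N3/PPh3 trans).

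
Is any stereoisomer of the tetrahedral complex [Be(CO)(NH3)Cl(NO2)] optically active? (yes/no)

All four vertices of a tetrahedron are equivalent and mutually adjacent, so cis/trans isomerism cannot arise.
Only one geometric arrangement is possible; it has no improper symmetry element, so it exists as a pair of enantiomers (2 stereoisomers).

yes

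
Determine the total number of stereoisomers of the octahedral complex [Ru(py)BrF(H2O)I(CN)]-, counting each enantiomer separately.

An octahedron has six vertices in three trans pairs; every non-trans pair is cis.
Placing the ligands in turn and identifying arrangements related by rotation or reflection leaves 15 distinct geometric isomers.
Of these, 15 lack any improper symmetry element and so occur as enantiomeric pairs, giving 15 + 15 = 30 stereoisomers in total.

30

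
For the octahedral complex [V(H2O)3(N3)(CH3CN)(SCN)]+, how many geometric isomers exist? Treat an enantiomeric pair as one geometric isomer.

In an octahedral complex each vertex has one trans partner and four cis neighbours.
Systematic placement gives 4 geometric isomers: H2O mer (3 arrangements); H2O fac (chiral).

4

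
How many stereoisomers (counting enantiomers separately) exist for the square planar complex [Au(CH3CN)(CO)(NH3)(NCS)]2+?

3

In a square planar complex each vertex has one trans partner and two cis neighbours.
There are 3 geometric isomers: (CH3CN/NCS trans, CO/NH3 trans); (CH3CN/NH3 trans, CO/NCS trans); (CH3CN/CO trans, NCS/NH3 trans).
Each arrangement has an internal mirror plane or centre of symmetry, so none is chiral.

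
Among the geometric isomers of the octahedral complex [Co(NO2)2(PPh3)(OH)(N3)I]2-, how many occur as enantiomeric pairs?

In an octahedral complex each vertex has one trans partner and four cis neighbours.
Exhaustive case analysis gives 9 geometric isomers.
Of these, 6 lack any improper symmetry element and so occur as enantiomeric pairs, giving 9 + 6 = 15 stereoisomers in total.

6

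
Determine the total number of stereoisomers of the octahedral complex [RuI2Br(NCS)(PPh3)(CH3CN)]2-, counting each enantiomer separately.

15

Exhaustive case analysis gives 9 geometric isomers.
Of these, 6 lack any improper symmetry element and so occur as enantiomeric pairs, giving 9 + 6 = 15 stereoisomers in total.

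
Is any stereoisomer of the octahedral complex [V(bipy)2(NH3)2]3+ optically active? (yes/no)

yes

An octahedron has six vertices in three trans pairs; every non-trans pair is cis.
Each bipy is bidentate and must span two cis positions.
Working through the distinct placements yields 2 geometric isomers: NH3 trans; NH3 cis (chiral).
One of these lacks any improper symmetry element and so occurs as an enantiomeric pair, giving 2 + 1 = 3 stereoisomers in total.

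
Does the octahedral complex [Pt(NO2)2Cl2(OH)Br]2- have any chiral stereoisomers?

yes

The distinct arrangements are (6 in all): NO2 cis, Cl cis (3 arrangements, 2 chiral); NO2 trans, Cl cis; NO2 cis, Cl trans; NO2 trans, Cl trans.
Of these, 2 lack any improper symmetry element and so occur as enantiomeric pairs, giving 6 + 2 = 8 stereoisomers in total.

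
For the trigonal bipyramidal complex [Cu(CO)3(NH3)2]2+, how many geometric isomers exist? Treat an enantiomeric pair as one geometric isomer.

3

There are 3 geometric isomers: NH3 both equatorial; NH3 one axial, one equatorial; NH3 both axial.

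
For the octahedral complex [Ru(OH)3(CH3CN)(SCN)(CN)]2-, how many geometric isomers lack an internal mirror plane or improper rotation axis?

An octahedron has six vertices in three trans pairs; every non-trans pair is cis.
The distinct arrangements are (4 in all): OH mer (3 arrangements); OH fac (chiral).
One of these lacks any improper symmetry element and so occurs as an enantiomeric pair, giving 4 + 1 = 5 stereoisomers in total.

1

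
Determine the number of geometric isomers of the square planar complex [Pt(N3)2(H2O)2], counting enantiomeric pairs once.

A square has two trans pairs of vertices; adjacent vertices are cis.
There are 2 geometric isomers: N3 cis; N3 trans.

2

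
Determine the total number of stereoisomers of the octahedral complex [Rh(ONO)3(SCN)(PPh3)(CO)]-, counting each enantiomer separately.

An octahedron has six vertices in three trans pairs; every non-trans pair is cis.
There are 4 geometric isomers: ONO mer (3 arrangements); ONO fac (chiral).
One of these lacks any improper symmetry element and so occurs as an enantiomeric pair, giving 4 + 1 = 5 stereoisomers in total.

5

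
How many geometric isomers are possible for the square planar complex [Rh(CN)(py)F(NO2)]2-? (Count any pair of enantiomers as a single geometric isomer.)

3

In a square planar complex each vertex has one trans partner and two cis neighbours.
The distinct arrangements are (3 in all): (CN/NO2 trans, F/py trans); (CN/py trans, F/NO2 trans); (CN/F trans, NO2/py trans).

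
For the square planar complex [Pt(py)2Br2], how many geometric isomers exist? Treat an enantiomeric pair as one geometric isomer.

Systematic placement gives 2 geometric isomers: py cis; py trans.

2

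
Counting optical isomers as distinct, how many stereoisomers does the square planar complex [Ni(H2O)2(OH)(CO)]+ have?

2

A square has two trans pairs of vertices; adjacent vertices are cis.
Systematic placement gives 2 geometric isomers: H2O cis; H2O trans.
Each arrangement has an internal mirror plane or centre of symmetry, so none is chiral.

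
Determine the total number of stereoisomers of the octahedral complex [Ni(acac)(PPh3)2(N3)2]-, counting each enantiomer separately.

4

The six octahedral sites form three mutually perpendicular trans pairs.
Each acac is bidentate and must span two cis positions.
Working through the distinct placements yields 3 geometric isomers: PPh3 cis, N3 trans; PPh3 cis, N3 cis (chiral); PPh3 trans, N3 cis.
One of these lacks any improper symmetry element and so occurs as an enantiomeric pair, giving 3 + 1 = 4 stereoisomers in total.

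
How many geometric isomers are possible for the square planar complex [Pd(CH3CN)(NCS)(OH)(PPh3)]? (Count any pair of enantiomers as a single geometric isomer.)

In a square planar complex each vertex has one trans partner and two cis neighbours.
There are 3 geometric isomers: (CH3CN/OH trans, NCS/PPh3 trans); (CH3CN/PPh3 trans, NCS/OH trans); (CH3CN/NCS trans, OH/PPh3 trans).

3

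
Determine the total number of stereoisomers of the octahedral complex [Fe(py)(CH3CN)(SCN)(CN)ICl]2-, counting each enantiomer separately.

An octahedron has six vertices in three trans pairs; every non-trans pair is cis.
Exhaustive case analysis gives 15 geometric isomers.
Of these, 15 lack any improper symmetry element and so occur as enantiomeric pairs, giving 15 + 15 = 30 stereoisomers in total.

30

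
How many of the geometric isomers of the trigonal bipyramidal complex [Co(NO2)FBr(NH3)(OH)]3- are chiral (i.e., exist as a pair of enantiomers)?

Exhaustive case analysis gives 10 geometric isomers.
Of these, 10 lack any improper symmetry element and so occur as enantiomeric pairs, giving 10 + 10 = 20 stereoisomers in total.

10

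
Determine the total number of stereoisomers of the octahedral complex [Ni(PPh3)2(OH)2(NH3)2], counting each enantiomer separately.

In an octahedral complex each vertex has one trans partner and four cis neighbours.
The distinct arrangements are (5 in all): PPh3 trans, OH trans, NH3 trans; PPh3 cis, OH cis, NH3 trans; PPh3 trans, OH cis, NH3 cis; PPh3 cis, OH cis, NH3 cis (chiral); PPh3 cis, OH trans, NH3 cis.
One of these lacks any improper symmetry element and so occurs as an enantiomeric pair, giving 5 + 1 = 6 stereoisomers in total.

6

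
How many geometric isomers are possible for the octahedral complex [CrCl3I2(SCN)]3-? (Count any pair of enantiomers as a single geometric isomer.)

The six octahedral sites form three mutually perpendicular trans pairs.
There are 3 geometric isomers: Cl mer, I cis; Cl mer, I trans; Cl fac, I cis.

3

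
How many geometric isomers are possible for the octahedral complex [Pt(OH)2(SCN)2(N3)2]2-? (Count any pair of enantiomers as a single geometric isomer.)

5

An octahedron has six vertices in three trans pairs; every non-trans pair is cis.
Systematic placement gives 5 geometric isomers: OH trans, SCN trans, N3 trans; OH cis, SCN cis, N3 trans; OH cis, SCN trans, N3 cis; OH cis, SCN cis, N3 cis (chiral); OH trans, SCN cis, N3 cis.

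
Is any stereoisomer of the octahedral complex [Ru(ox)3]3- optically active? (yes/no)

In an octahedral complex each vertex has one trans partner and four cis neighbours.
Each ox is bidentate and must span two cis positions.
Only one geometric arrangement is possible; it has no improper symmetry element, so it exists as a pair of enantiomers (2 stereoisomers).

yes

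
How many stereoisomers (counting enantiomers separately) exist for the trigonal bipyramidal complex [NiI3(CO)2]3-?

A trigonal bipyramid has two axial and three equatorial sites, which are chemically inequivalent.
There are 3 geometric isomers: CO both axial; CO one axial, one equatorial; CO both equatorial.
Each arrangement has an internal mirror plane or centre of symmetry, so none is chiral.

3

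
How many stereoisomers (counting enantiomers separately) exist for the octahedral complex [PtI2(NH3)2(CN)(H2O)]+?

Working through the distinct placements yields 6 geometric isomers: I trans, NH3 trans; I cis, NH3 cis (3 arrangements, 2 chiral); I cis, NH3 trans; I trans, NH3 cis.
Of these, 2 lack any improper symmetry element and so occur as enantiomeric pairs, giving 6 + 2 = 8 stereoisomers in total.

8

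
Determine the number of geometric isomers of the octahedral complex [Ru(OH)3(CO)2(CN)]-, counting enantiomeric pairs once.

3

In an octahedral complex each vertex has one trans partner and four cis neighbours.
There are 3 geometric isomers: OH mer, CO cis; OH mer, CO trans; OH fac, CO cis.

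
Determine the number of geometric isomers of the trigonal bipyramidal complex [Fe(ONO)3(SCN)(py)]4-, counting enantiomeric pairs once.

4

There are 4 geometric isomers: SCN equatorial, py equatorial; SCN axial, py equatorial; SCN equatorial, py axial; SCN axial, py axial.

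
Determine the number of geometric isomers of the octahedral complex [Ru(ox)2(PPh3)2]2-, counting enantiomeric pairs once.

2

An octahedron has six vertices in three trans pairs; every non-trans pair is cis.
Each ox is bidentate and must span two cis positions.
There are 2 geometric isomers: PPh3 trans; PPh3 cis (chiral).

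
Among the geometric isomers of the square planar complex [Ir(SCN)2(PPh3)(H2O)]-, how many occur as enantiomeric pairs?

0

A square has two trans pairs of vertices; adjacent vertices are cis.
The distinct arrangements are (2 in all): SCN cis; SCN trans.
Each arrangement has an internal mirror plane or centre of symmetry, so none is chiral.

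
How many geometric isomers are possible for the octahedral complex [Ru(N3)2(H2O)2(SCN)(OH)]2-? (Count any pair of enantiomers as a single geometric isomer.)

In an octahedral complex each vertex has one trans partner and four cis neighbours.
There are 6 geometric isomers: N3 trans, H2O trans; N3 cis, H2O trans; N3 cis, H2O cis (3 arrangements, 2 chiral); N3 trans, H2O cis.

6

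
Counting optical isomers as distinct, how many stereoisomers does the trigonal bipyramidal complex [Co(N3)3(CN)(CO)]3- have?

4

A trigonal bipyramid has two axial and three equatorial sites, which are chemically inequivalent.
Working through the distinct placements yields 4 geometric isomers: CN axial, CO axial; CN axial, CO equatorial; CN equatorial, CO axial; CN equatorial, CO equatorial.
Each arrangement has an internal mirror plane or centre of symmetry, so none is chiral.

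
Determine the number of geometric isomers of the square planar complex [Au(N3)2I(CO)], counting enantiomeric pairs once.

A square has two trans pairs of vertices; adjacent vertices are cis.
Working through the distinct placements yields 2 geometric isomers: N3 cis; N3 trans.

2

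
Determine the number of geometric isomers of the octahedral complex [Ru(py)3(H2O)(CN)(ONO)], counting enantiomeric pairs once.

An octahedron has six vertices in three trans pairs; every non-trans pair is cis.
There are 4 geometric isomers: py mer (3 arrangements); py fac (chiral).

4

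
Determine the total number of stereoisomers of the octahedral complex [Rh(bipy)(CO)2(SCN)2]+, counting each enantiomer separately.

4

In an octahedral complex each vertex has one trans partner and four cis neighbours.
Each bipy is bidentate and must span two cis positions.
Working through the distinct placements yields 3 geometric isomers: CO trans, SCN cis; CO cis, SCN cis (chiral); CO cis, SCN trans.
One of these lacks any improper symmetry element and so occurs as an enantiomeric pair, giving 3 + 1 = 4 stereoisomers in total.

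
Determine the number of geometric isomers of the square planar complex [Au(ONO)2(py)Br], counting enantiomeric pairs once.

2

Systematic placement gives 2 geometric isomers: ONO cis; ONO trans.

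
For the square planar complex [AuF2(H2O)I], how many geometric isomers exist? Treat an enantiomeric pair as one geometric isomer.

There are 2 geometric isomers: F cis; F trans.

2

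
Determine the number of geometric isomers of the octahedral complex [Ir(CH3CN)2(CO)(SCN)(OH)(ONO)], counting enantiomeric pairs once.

The six octahedral sites form three mutually perpendicular trans pairs.
Placing the ligands in turn and identifying arrangements related by rotation or reflection leaves 9 distinct geometric isomers.

9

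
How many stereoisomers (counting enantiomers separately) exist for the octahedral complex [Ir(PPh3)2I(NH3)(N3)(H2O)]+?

In an octahedral complex each vertex has one trans partner and four cis neighbours.
Placing the ligands in turn and identifying arrangements related by rotation or reflection leaves 9 distinct geometric isomers.
Of these, 6 lack any improper symmetry element and so occur as enantiomeric pairs, giving 9 + 6 = 15 stereoisomers in total.

15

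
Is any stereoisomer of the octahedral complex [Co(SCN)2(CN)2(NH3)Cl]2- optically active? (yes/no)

yes

In an octahedral complex each vertex has one trans partner and four cis neighbours.
Working through the distinct placements yields 6 geometric isomers: SCN trans, CN trans; SCN cis, CN trans; SCN trans, CN cis; SCN cis, CN cis (3 arrangements, 2 chiral).
Of these, 2 lack any improper symmetry element and so occur as enantiomeric pairs, giving 6 + 2 = 8 stereoisomers in total.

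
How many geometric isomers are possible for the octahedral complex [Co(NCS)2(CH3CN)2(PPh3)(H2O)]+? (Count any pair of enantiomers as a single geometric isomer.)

6

The distinct arrangements are (6 in all): NCS cis, CH3CN trans; NCS trans, CH3CN trans; NCS cis, CH3CN cis (3 arrangements, 2 chiral); NCS trans, CH3CN cis.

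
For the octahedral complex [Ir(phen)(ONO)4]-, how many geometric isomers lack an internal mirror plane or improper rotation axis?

Each phen is bidentate and must span two cis positions.
Only one geometric arrangement is possible.

0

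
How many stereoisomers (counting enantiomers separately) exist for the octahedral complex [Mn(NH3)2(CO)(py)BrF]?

15

The six octahedral sites form three mutually perpendicular trans pairs.
Placing the ligands in turn and identifying arrangements related by rotation or reflection leaves 9 distinct geometric isomers.
Of these, 6 lack any improper symmetry element and so occur as enantiomeric pairs, giving 9 + 6 = 15 stereoisomers in total.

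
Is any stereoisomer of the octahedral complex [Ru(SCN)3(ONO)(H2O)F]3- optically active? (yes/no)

yes

The six octahedral sites form three mutually perpendicular trans pairs.
Working through the distinct placements yields 4 geometric isomers: SCN mer (3 arrangements); SCN fac (chiral).
One of these lacks any improper symmetry element and so occurs as an enantiomeric pair, giving 4 + 1 = 5 stereoisomers in total.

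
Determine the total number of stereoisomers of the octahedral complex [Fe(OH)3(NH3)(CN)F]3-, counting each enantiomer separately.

Working through the distinct placements yields 4 geometric isomers: OH mer (3 arrangements); OH fac (chiral).
One of these lacks any improper symmetry element and so occurs as an enantiomeric pair, giving 4 + 1 = 5 stereoisomers in total.

5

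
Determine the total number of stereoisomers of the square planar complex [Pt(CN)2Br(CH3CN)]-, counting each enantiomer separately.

2

Systematic placement gives 2 geometric isomers: CN cis; CN trans.
Each arrangement has an internal mirror plane or centre of symmetry, so none is chiral.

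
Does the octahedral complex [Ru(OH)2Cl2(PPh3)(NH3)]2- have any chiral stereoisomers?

In an octahedral complex each vertex has one trans partner and four cis neighbours.
There are 6 geometric isomers: OH cis, Cl trans; OH trans, Cl trans; OH cis, Cl cis (3 arrangements, 2 chiral); OH trans, Cl cis.
Of these, 2 lack any improper symmetry element and so occur as enantiomeric pairs, giving 6 + 2 = 8 stereoisomers in total.

yes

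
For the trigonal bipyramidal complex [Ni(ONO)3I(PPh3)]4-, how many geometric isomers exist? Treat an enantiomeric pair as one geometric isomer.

A trigonal bipyramid has two axial and three equatorial sites, which are chemically inequivalent.
There are 4 geometric isomers: I axial, PPh3 equatorial; I axial, PPh3 axial; I equatorial, PPh3 equatorial; I equatorial, PPh3 axial.

4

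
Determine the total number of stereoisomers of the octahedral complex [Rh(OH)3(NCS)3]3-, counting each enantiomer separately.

In an octahedral complex each vertex has one trans partner and four cis neighbours.
There are 2 geometric isomers: OH mer; OH fac.
Each arrangement has an internal mirror plane or centre of symmetry, so none is chiral.

2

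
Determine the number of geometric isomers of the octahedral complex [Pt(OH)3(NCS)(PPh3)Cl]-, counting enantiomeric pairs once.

The distinct arrangements are (4 in all): OH mer (3 arrangements); OH fac (chiral).

4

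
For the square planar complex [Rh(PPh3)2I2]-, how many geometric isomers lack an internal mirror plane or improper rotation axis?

0

Systematic placement gives 2 geometric isomers: PPh3 cis; PPh3 trans.
Each arrangement has an internal mirror plane or centre of symmetry, so none is chiral.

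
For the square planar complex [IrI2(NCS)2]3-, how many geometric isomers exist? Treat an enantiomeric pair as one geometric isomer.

2

In a square planar complex each vertex has one trans partner and two cis neighbours.
Systematic placement gives 2 geometric isomers: I cis; I trans.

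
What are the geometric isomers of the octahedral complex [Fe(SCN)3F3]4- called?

fac and mer

The six octahedral sites form three mutually perpendicular trans pairs.
Systematic placement gives 2 geometric isomers: SCN mer; SCN fac.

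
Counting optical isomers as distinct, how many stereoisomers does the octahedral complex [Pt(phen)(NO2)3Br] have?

Each phen is bidentate and must span two cis positions.
There are 2 geometric isomers: NO2 fac; NO2 mer.
Each arrangement has an internal mirror plane or centre of symmetry, so none is chiral.

2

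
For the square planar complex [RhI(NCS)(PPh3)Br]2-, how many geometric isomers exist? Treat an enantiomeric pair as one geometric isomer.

3

In a square planar complex each vertex has one trans partner and two cis neighbours.
Systematic placement gives 3 geometric isomers: (Br/NCS trans, I/PPh3 trans); (Br/PPh3 trans, I/NCS trans); (Br/I trans, NCS/PPh3 trans).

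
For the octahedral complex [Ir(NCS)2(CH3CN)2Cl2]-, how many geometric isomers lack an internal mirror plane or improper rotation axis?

In an octahedral complex each vertex has one trans partner and four cis neighbours.
Systematic placement gives 5 geometric isomers: NCS trans, CH3CN trans, Cl trans; NCS cis, CH3CN trans, Cl cis; NCS trans, CH3CN cis, Cl cis; NCS cis, CH3CN cis, Cl cis (chiral); NCS cis, CH3CN cis, Cl trans.
One of these lacks any improper symmetry element and so occurs as an enantiomeric pair, giving 5 + 1 = 6 stereoisomers in total.

1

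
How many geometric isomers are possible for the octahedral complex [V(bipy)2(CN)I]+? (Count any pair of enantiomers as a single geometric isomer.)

The six octahedral sites form three mutually perpendicular trans pairs.
Each bipy is bidentate and must span two cis positions.
Systematic placement gives 2 geometric isomers: CN and I mutually trans; CN and I mutually cis (chiral).

2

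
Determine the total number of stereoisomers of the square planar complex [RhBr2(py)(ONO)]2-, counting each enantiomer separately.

In a square planar complex each vertex has one trans partner and two cis neighbours.
Systematic placement gives 2 geometric isomers: Br cis; Br trans.
Each arrangement has an internal mirror plane or centre of symmetry, so none is chiral.

2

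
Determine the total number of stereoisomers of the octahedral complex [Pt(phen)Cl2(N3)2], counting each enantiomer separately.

4

An octahedron has six vertices in three trans pairs; every non-trans pair is cis.
Each phen is bidentate and must span two cis positions.
There are 3 geometric isomers: Cl trans, N3 cis; Cl cis, N3 cis (chiral); Cl cis, N3 trans.
One of these lacks any improper symmetry element and so occurs as an enantiomeric pair, giving 3 + 1 = 4 stereoisomers in total.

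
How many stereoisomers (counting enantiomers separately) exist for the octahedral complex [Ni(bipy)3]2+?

Each bipy is bidentate and must span two cis positions.
Only one geometric arrangement is possible; it has no improper symmetry element, so it exists as a pair of enantiomers (2 stereoisomers).

2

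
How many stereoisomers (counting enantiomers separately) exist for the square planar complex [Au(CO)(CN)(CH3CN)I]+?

3

A square has two trans pairs of vertices; adjacent vertices are cis.
The distinct arrangements are (3 in all): (CH3CN/CO trans, CN/I trans); (CH3CN/I trans, CN/CO trans); (CH3CN/CN trans, CO/I trans).
Each arrangement has an internal mirror plane or centre of symmetry, so none is chiral.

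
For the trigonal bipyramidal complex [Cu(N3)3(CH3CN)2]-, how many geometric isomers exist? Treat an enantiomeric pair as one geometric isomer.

3

In a trigonal bipyramid the two axial positions differ from the three equatorial ones.
Working through the distinct placements yields 3 geometric isomers: CH3CN both axial; CH3CN one axial, one equatorial; CH3CN both equatorial.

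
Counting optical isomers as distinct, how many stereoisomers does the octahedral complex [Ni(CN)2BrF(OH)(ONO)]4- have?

15

An octahedron has six vertices in three trans pairs; every non-trans pair is cis.
Systematic enumeration (placing each ligand type in turn and discarding arrangements equivalent by rotation or reflection) gives 9 geometric isomers.
Of these, 6 lack any improper symmetry element and so occur as enantiomeric pairs, giving 9 + 6 = 15 stereoisomers in total.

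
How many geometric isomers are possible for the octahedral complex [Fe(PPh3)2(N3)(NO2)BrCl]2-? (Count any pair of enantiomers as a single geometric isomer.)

9

An octahedron has six vertices in three trans pairs; every non-trans pair is cis.
Systematic enumeration (placing each ligand type in turn and discarding arrangements equivalent by rotation or reflection) gives 9 geometric isomers.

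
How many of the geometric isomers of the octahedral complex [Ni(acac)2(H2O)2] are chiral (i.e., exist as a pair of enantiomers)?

1

The six octahedral sites form three mutually perpendicular trans pairs.
Each acac is bidentate and must span two cis positions.
Systematic placement gives 2 geometric isomers: H2O trans; H2O cis (chiral).
One of these lacks any improper symmetry element and so occurs as an enantiomeric pair, giving 2 + 1 = 3 stereoisomers in total.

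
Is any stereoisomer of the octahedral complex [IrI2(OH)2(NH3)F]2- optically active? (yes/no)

The six octahedral sites form three mutually perpendicular trans pairs.
The distinct arrangements are (6 in all): I cis, OH trans; I cis, OH cis (3 arrangements, 2 chiral); I trans, OH trans; I trans, OH cis.
Of these, 2 lack any improper symmetry element and so occur as enantiomeric pairs, giving 6 + 2 = 8 stereoisomers in total.

yes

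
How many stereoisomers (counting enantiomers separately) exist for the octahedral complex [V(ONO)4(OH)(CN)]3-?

2

In an octahedral complex each vertex has one trans partner and four cis neighbours.
There are 2 geometric isomers: OH and CN mutually trans; OH and CN mutually cis.
Each arrangement has an internal mirror plane or centre of symmetry, so none is chiral.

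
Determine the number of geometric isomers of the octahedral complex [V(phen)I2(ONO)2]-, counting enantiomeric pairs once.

The six octahedral sites form three mutually perpendicular trans pairs.
Each phen is bidentate and must span two cis positions.
There are 3 geometric isomers: I trans, ONO cis; I cis, ONO cis (chiral); I cis, ONO trans.

3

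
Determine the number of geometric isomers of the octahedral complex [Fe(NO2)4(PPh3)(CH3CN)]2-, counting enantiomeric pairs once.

The six octahedral sites form three mutually perpendicular trans pairs.
The distinct arrangements are (2 in all): PPh3 and CH3CN mutually cis; PPh3 and CH3CN mutually trans.

2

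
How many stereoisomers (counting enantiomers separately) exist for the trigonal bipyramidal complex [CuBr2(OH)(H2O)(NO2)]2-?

10

Exhaustive case analysis gives 7 geometric isomers.
Of these, 3 lack any improper symmetry element and so occur as enantiomeric pairs, giving 7 + 3 = 10 stereoisomers in total.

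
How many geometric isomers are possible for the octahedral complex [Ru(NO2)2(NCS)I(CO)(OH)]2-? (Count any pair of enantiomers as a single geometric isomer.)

9

Exhaustive case analysis gives 9 geometric isomers.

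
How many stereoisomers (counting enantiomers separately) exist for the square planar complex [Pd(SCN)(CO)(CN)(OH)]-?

3

A square has two trans pairs of vertices; adjacent vertices are cis.
Systematic placement gives 3 geometric isomers: (CN/OH trans, CO/SCN trans); (CN/SCN trans, CO/OH trans); (CN/CO trans, OH/SCN trans).
Each arrangement has an internal mirror plane or centre of symmetry, so none is chiral.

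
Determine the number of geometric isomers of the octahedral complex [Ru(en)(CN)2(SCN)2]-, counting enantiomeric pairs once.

The six octahedral sites form three mutually perpendicular trans pairs.
Each en is bidentate and must span two cis positions.
The distinct arrangements are (3 in all): CN trans, SCN cis; CN cis, SCN cis (chiral); CN cis, SCN trans.

3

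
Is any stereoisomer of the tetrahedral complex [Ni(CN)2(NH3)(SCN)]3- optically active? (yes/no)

no

All four vertices of a tetrahedron are equivalent and mutually adjacent, so cis/trans isomerism cannot arise.
Only one geometric arrangement is possible.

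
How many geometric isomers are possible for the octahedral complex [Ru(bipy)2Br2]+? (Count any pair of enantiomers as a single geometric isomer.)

2

The six octahedral sites form three mutually perpendicular trans pairs.
Each bipy is bidentate and must span two cis positions.
The distinct arrangements are (2 in all): Br trans; Br cis (chiral).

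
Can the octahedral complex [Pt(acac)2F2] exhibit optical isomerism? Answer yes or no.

The six octahedral sites form three mutually perpendicular trans pairs.
Each acac is bidentate and must span two cis positions.
Systematic placement gives 2 geometric isomers: F trans; F cis (chiral).
One of these lacks any improper symmetry element and so occurs as an enantiomeric pair, giving 2 + 1 = 3 stereoisomers in total.

yes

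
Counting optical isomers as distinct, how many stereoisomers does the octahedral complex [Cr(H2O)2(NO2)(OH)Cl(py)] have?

15

Systematic enumeration (placing each ligand type in turn and discarding arrangements equivalent by rotation or reflection) gives 9 geometric isomers.
Of these, 6 lack any improper symmetry element and so occur as enantiomeric pairs, giving 9 + 6 = 15 stereoisomers in total.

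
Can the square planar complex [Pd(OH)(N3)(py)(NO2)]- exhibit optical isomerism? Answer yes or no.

A square has two trans pairs of vertices; adjacent vertices are cis.
Systematic placement gives 3 geometric isomers: (N3/OH trans, NO2/py trans); (N3/py trans, NO2/OH trans); (N3/NO2 trans, OH/py trans).
Each arrangement has an internal mirror plane or centre of symmetry, so none is chiral.

no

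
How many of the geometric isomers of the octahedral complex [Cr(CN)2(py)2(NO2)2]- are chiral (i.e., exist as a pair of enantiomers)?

1

In an octahedral complex each vertex has one trans partner and four cis neighbours.
There are 5 geometric isomers: CN trans, py trans, NO2 trans; CN trans, py cis, NO2 cis; CN cis, py trans, NO2 cis; CN cis, py cis, NO2 cis (chiral); CN cis, py cis, NO2 trans.
One of these lacks any improper symmetry element and so occurs as an enantiomeric pair, giving 5 + 1 = 6 stereoisomers in total.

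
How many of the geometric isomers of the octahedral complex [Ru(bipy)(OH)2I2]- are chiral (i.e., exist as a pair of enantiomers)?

1

An octahedron has six vertices in three trans pairs; every non-trans pair is cis.
Each bipy is bidentate and must span two cis positions.
There are 3 geometric isomers: OH cis, I trans; OH cis, I cis (chiral); OH trans, I cis.
One of these lacks any improper symmetry element and so occurs as an enantiomeric pair, giving 3 + 1 = 4 stereoisomers in total.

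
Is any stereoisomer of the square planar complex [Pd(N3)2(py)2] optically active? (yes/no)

no

In a square planar complex each vertex has one trans partner and two cis neighbours.
Systematic placement gives 2 geometric isomers: N3 cis; N3 trans.
Each arrangement has an internal mirror plane or centre of symmetry, so none is chiral.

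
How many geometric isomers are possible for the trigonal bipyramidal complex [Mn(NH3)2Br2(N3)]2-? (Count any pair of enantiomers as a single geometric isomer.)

A trigonal bipyramid has two axial and three equatorial sites, which are chemically inequivalent.
Systematic enumeration (placing each ligand type in turn and discarding arrangements equivalent by rotation or reflection) gives 5 geometric isomers.

5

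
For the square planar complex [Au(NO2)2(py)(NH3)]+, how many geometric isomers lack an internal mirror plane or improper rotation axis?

0

A square has two trans pairs of vertices; adjacent vertices are cis.
Systematic placement gives 2 geometric isomers: NO2 cis; NO2 trans.
Each arrangement has an internal mirror plane or centre of symmetry, so none is chiral.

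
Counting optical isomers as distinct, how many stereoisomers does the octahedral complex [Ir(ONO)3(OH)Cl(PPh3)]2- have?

Working through the distinct placements yields 4 geometric isomers: ONO mer (3 arrangements); ONO fac (chiral).
One of these lacks any improper symmetry element and so occurs as an enantiomeric pair, giving 4 + 1 = 5 stereoisomers in total.

5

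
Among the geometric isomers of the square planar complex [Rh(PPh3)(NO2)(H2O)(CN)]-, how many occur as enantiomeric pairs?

Working through the distinct placements yields 3 geometric isomers: (CN/NO2 trans, H2O/PPh3 trans); (CN/PPh3 trans, H2O/NO2 trans); (CN/H2O trans, NO2/PPh3 trans).
Each arrangement has an internal mirror plane or centre of symmetry, so none is chiral.

0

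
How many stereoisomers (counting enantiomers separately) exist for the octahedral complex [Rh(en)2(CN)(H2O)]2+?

An octahedron has six vertices in three trans pairs; every non-trans pair is cis.
Each en is bidentate and must span two cis positions.
There are 2 geometric isomers: CN and H2O mutually trans; CN and H2O mutually cis (chiral).
One of these lacks any improper symmetry element and so occurs as an enantiomeric pair, giving 2 + 1 = 3 stereoisomers in total.

3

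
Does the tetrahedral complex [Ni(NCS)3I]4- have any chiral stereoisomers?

no

All four vertices of a tetrahedron are equivalent and mutually adjacent, so cis/trans isomerism cannot arise.
Only one geometric arrangement is possible.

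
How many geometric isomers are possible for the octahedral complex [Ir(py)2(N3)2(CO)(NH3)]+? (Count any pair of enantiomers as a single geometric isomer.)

In an octahedral complex each vertex has one trans partner and four cis neighbours.
There are 6 geometric isomers: py trans, N3 cis; py cis, N3 cis (3 arrangements, 2 chiral); py trans, N3 trans; py cis, N3 trans.

6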